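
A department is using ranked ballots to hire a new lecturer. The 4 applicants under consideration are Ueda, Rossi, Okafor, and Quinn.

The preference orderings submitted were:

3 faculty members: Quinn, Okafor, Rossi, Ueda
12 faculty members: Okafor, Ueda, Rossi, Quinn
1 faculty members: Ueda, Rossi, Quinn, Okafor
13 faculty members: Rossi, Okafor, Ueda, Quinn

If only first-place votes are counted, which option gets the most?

Rossi

First-place vote totals:
  Ueda: 1
  Rossi: 13
  Okafor: 12
  Quinn: 3
Rossi has the most first-place votes.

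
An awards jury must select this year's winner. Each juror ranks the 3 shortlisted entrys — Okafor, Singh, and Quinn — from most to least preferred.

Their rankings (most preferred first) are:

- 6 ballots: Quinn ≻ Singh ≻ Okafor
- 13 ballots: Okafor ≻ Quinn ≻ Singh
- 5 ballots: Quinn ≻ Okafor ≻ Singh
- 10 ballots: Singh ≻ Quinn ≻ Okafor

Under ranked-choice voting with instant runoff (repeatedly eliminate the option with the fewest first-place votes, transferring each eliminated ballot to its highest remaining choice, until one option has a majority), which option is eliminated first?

Round 1: Okafor 13, Quinn 11, Singh 10. Singh has the fewest and is eliminated.
Round 2: Quinn 21, Okafor 13. Quinn has a majority.

Singh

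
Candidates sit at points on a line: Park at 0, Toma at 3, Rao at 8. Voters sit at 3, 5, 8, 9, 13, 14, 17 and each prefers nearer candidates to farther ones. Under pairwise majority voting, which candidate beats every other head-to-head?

Rao

With single-peaked preferences on a line, the Condorcet winner is the candidate closest to the median voter.
The median voter (position 9) is closest to Rao at 8.
Check: Rao vs Park — voters closer to Rao: 6 of 7.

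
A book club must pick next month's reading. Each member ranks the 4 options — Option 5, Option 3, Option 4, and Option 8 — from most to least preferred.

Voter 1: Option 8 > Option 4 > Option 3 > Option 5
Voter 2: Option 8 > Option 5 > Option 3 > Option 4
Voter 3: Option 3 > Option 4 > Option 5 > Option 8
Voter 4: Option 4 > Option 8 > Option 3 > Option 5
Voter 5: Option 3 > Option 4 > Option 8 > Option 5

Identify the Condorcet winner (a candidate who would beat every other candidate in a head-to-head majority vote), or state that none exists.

None — there is no Condorcet winner

Head-to-head results (5 voters total):
Option 5 vs Option 3: Option 3 wins 4–1.
Option 5 vs Option 4: Option 4 wins 4–1.
Option 5 vs Option 8: Option 8 wins 4–1.
Option 3 vs Option 4: Option 3 wins 3–2.
Option 3 vs Option 8: Option 8 wins 3–2.
Option 4 vs Option 8: Option 4 wins 3–2.
No candidate beats all others: Option 3 beats Option 4 beats Option 8 beats Option 3, a majority cycle.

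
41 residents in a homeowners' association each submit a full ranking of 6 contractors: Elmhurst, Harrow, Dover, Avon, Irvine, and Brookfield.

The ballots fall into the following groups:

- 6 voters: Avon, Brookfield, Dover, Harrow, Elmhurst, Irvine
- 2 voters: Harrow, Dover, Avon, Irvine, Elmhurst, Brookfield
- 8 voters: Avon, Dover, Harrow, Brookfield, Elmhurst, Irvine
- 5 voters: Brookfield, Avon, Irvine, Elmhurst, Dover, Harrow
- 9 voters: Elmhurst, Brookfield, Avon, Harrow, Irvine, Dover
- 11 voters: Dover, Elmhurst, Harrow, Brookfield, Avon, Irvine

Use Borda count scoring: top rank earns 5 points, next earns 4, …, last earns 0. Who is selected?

Borda scores:
  Elmhurst: 6·1 + 2·1 + 8·1 + 5·2 + 9·5 + 11·4 = 115
  Harrow: 6·2 + 2·5 + 8·3 + 5·0 + 9·2 + 11·3 = 97
  Dover: 6·3 + 2·4 + 8·4 + 5·1 + 9·0 + 11·5 = 118
  Avon: 6·5 + 2·3 + 8·5 + 5·4 + 9·3 + 11·1 = 134
  Irvine: 6·0 + 2·2 + 8·0 + 5·3 + 9·1 + 11·0 = 28
  Brookfield: 6·4 + 2·0 + 8·2 + 5·5 + 9·4 + 11·2 = 123
Avon has the highest total.

Avon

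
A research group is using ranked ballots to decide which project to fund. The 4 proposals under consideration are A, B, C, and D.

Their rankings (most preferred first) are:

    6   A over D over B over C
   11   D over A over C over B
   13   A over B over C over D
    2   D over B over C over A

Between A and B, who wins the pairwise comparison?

Ballots ranking A above B: 6+11+13 = 30.
Ballots ranking B above A: 2.
A wins the head-to-head, 30–2.

A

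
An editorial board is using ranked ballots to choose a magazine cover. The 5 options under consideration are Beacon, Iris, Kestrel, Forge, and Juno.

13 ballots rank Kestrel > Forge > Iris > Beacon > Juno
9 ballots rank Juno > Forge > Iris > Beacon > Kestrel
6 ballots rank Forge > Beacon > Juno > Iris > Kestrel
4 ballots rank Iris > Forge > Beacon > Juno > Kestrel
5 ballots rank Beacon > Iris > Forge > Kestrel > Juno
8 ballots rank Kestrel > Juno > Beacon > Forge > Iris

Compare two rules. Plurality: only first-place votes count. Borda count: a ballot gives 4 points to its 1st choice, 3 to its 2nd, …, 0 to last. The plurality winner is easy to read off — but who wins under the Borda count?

Forge

Plurality first-place counts: Beacon 5, Iris 4, Kestrel 21, Forge 6, Juno 9 → Kestrel.
Borda totals: Beacon 84, Iris 81, Kestrel 89, Forge 120, Juno 76 → Forge.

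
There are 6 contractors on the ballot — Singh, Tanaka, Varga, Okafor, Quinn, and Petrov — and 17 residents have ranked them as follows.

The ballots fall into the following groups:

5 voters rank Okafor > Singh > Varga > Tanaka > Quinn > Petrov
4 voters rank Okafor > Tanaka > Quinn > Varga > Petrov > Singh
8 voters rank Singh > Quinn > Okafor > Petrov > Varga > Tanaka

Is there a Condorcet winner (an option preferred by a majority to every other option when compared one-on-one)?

Head-to-head results (17 voters total):
Singh vs Tanaka: Singh wins 13–4.
Singh vs Varga: Singh wins 13–4.
Singh vs Okafor: Okafor wins 9–8.
Singh vs Quinn: Singh wins 13–4.
Singh vs Petrov: Singh wins 13–4.
Tanaka vs Varga: Varga wins 13–4.
Tanaka vs Okafor: Okafor wins 17–0.
Tanaka vs Quinn: Tanaka wins 9–8.
Tanaka vs Petrov: Tanaka wins 9–8.
Varga vs Okafor: Okafor wins 17–0.
Varga vs Quinn: Quinn wins 12–5.
Varga vs Petrov: Varga wins 9–8.
Okafor vs Quinn: Okafor wins 9–8.
Okafor vs Petrov: Okafor wins 17–0.
Quinn vs Petrov: Quinn wins 17–0.
Okafor beats each rival — Singh (9–8), Tanaka (17–0), Varga (17–0), Quinn (9–8), Petrov (17–0) — so Okafor is the Condorcet winner.

Yes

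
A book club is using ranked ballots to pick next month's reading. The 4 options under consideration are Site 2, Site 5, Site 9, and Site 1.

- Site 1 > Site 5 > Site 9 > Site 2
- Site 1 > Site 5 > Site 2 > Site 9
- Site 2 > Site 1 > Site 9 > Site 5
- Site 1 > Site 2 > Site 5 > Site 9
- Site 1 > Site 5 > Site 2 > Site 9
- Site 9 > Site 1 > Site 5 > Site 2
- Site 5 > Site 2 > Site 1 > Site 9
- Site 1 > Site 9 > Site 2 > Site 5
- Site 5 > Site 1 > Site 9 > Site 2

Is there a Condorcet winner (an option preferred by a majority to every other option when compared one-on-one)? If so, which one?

Head-to-head results (9 voters total):
Site 2 vs Site 5: Site 5 wins 6–3.
Site 2 vs Site 9: Site 2 wins 5–4.
Site 2 vs Site 1: Site 1 wins 7–2.
Site 5 vs Site 9: Site 5 wins 6–3.
Site 5 vs Site 1: Site 1 wins 7–2.
Site 9 vs Site 1: Site 1 wins 8–1.
Site 1 beats each rival — Site 2 (7–2), Site 5 (7–2), Site 9 (8–1) — so Site 1 is the Condorcet winner.

Site 1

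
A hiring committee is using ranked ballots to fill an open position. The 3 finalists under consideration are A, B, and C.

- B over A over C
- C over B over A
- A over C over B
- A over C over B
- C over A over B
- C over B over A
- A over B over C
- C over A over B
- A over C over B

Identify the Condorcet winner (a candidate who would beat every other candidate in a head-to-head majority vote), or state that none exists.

A

Head-to-head results (9 voters total):
A vs B: A wins 6–3.
A vs C: A wins 5–4.
B vs C: C wins 7–2.
A beats each rival — B (6–3), C (5–4) — so A is the Condorcet winner.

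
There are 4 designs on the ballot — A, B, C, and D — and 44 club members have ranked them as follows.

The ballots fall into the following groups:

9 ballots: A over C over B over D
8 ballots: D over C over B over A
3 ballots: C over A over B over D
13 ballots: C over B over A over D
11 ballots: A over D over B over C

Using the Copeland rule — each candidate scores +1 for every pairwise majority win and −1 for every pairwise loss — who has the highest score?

C

Pairwise results:
  A vs B: A wins 23–21.
  A vs C: C wins 24–20.
  A vs D: A wins 36–8.
  B vs C: C wins 33–11.
  B vs D: B wins 25–19.
  C vs D: C wins 25–19.
Copeland scores (wins − losses):
  A: 2 − 1 = 1
  B: 1 − 2 = -1
  C: 3 − 0 = 3
  D: 0 − 3 = -3
C has the best Copeland score.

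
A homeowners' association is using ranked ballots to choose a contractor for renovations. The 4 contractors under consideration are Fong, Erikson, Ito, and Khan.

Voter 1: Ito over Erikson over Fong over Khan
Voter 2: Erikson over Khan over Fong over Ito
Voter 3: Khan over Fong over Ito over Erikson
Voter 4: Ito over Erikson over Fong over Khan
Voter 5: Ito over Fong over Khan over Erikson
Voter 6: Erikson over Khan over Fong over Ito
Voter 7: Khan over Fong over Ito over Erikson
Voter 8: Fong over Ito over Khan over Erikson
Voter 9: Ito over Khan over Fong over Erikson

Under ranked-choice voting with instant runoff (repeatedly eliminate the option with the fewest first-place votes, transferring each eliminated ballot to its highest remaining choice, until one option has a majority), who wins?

Ito

Round 1: Ito 4, Erikson 2, Khan 2, Fong 1. Fong has the fewest and is eliminated.
Round 2: Ito 5, Erikson 2, Khan 2. Ito has a majority.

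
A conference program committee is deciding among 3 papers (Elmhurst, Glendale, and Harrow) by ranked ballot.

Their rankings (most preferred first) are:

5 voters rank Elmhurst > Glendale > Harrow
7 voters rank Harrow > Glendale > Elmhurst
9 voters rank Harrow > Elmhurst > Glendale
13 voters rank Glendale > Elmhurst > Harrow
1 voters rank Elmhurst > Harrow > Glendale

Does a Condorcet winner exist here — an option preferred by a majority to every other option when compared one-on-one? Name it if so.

Glendale

Head-to-head results (35 voters total):
Elmhurst vs Glendale: Glendale wins 20–15.
Elmhurst vs Harrow: Elmhurst wins 19–16.
Glendale vs Harrow: Glendale wins 18–17.
Glendale beats each rival — Elmhurst (20–15), Harrow (18–17) — so Glendale is the Condorcet winner.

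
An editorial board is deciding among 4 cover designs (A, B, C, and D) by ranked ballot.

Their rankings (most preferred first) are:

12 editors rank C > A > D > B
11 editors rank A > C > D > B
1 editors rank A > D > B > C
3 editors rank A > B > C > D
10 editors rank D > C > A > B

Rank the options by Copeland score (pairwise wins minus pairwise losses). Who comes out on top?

C

Pairwise results:
  A vs B: A wins 37–0.
  A vs C: C wins 22–15.
  A vs D: A wins 27–10.
  B vs C: C wins 33–4.
  B vs D: D wins 34–3.
  C vs D: C wins 26–11.
Copeland scores (wins − losses):
  A: 2 − 1 = 1
  B: 0 − 3 = -3
  C: 3 − 0 = 3
  D: 1 − 2 = -1
C has the best Copeland score.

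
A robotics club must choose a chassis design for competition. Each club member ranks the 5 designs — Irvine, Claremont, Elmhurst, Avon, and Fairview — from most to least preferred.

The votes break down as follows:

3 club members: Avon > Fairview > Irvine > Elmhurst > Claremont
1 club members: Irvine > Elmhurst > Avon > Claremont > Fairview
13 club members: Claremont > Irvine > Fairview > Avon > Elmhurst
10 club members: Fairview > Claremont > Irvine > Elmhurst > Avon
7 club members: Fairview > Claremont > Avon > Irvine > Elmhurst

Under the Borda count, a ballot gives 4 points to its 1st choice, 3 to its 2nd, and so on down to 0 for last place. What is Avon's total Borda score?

41

Borda scores:
  Irvine: 3·2 + 4 + 13·3 + 10·2 + 7·1 = 76
  Claremont: 3·0 + 1 + 13·4 + 10·3 + 7·3 = 104
  Elmhurst: 3·1 + 3 + 13·0 + 10·1 + 7·0 = 16
  Avon: 3·4 + 2 + 13·1 + 10·0 + 7·2 = 41
  Fairview: 3·3 + 0 + 13·2 + 10·4 + 7·4 = 103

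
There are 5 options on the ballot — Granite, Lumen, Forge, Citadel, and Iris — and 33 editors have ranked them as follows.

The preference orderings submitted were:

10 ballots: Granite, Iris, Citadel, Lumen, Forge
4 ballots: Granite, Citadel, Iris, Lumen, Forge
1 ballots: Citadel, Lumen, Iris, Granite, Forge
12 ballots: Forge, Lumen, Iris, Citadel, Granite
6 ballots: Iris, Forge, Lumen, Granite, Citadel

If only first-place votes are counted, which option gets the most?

First-place vote totals:
  Granite: 14
  Lumen: 0
  Forge: 12
  Citadel: 1
  Iris: 6
Granite has the most first-place votes.

Granite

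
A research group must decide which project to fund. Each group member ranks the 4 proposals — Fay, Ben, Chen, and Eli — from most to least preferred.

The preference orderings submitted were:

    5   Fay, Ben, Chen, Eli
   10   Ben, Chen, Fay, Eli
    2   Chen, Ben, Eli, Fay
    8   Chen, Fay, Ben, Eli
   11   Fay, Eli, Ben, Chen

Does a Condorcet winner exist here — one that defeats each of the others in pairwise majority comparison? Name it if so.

Head-to-head results (36 voters total):
Fay vs Ben: Fay wins 24–12.
Fay vs Chen: Chen wins 20–16.
Fay vs Eli: Fay wins 34–2.
Ben vs Chen: Ben wins 26–10.
Ben vs Eli: Ben wins 25–11.
Chen vs Eli: Chen wins 25–11.
No candidate beats all others: Fay beats Ben beats Chen beats Fay, a majority cycle.

No Condorcet winner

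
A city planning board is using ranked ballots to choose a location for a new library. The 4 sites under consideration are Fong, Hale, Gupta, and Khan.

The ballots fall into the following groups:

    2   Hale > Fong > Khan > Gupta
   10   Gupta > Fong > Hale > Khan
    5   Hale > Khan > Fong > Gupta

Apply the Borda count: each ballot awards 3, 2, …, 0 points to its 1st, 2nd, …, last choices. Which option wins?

Borda scores:
  Fong: 2·2 + 10·2 + 5·1 = 29
  Hale: 2·3 + 10·1 + 5·3 = 31
  Gupta: 2·0 + 10·3 + 5·0 = 30
  Khan: 2·1 + 10·0 + 5·2 = 12
Hale has the highest total.

Hale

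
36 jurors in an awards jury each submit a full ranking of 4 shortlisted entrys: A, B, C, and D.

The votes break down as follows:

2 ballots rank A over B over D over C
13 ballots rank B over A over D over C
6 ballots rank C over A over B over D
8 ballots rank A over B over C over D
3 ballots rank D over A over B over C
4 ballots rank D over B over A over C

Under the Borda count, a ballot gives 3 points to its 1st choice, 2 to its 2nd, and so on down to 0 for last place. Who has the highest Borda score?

A

Borda scores:
  A: 2·3 + 13·2 + 6·2 + 8·3 + 3·2 + 4·1 = 78
  B: 2·2 + 13·3 + 6·1 + 8·2 + 3·1 + 4·2 = 76
  C: 2·0 + 13·0 + 6·3 + 8·1 + 3·0 + 4·0 = 26
  D: 2·1 + 13·1 + 6·0 + 8·0 + 3·3 + 4·3 = 36
A has the highest total.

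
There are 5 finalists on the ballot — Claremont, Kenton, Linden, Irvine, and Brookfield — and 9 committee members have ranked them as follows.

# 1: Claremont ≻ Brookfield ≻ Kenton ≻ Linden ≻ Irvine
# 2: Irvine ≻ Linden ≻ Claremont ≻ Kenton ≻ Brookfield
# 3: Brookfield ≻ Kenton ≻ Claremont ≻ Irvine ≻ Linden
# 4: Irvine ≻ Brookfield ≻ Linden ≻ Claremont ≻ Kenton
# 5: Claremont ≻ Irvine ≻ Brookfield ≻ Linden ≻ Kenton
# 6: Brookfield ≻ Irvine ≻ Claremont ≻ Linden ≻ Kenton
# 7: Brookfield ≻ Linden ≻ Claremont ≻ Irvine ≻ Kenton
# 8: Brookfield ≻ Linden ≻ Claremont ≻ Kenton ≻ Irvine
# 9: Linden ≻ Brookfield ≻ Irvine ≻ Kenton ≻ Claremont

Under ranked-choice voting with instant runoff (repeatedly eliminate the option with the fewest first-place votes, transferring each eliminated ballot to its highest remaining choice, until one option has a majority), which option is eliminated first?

Round 1: Brookfield 4, Claremont 2, Irvine 2, Linden 1, Kenton 0. Kenton has the fewest and is eliminated.
Round 2: Brookfield 4, Claremont 2, Irvine 2, Linden 1. Linden has the fewest and is eliminated.
Round 3: Brookfield 5, Claremont 2, Irvine 2. Brookfield has a majority.

Kenton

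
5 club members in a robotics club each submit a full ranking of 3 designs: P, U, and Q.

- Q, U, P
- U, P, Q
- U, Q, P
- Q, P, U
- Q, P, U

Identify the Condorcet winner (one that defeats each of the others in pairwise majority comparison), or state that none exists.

Head-to-head results (5 voters total):
P vs U: U wins 3–2.
P vs Q: Q wins 4–1.
U vs Q: Q wins 3–2.
Q beats each rival — P (4–1), U (3–2) — so Q is the Condorcet winner.

Q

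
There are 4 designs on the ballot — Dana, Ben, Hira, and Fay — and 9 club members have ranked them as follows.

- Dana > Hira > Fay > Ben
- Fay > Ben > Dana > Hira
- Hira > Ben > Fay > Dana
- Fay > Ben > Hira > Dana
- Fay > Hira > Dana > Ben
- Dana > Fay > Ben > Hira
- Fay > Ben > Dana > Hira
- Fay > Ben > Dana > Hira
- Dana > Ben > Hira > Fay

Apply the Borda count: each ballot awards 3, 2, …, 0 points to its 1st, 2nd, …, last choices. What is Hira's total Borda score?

Borda scores:
  Dana: 3 + 1 + 0 + 0 + 1 + 3 + 1 + 1 + 3 = 13
  Ben: 0 + 2 + 2 + 2 + 0 + 1 + 2 + 2 + 2 = 13
  Hira: 2 + 0 + 3 + 1 + 2 + 0 + 0 + 0 + 1 = 9
  Fay: 1 + 3 + 1 + 3 + 3 + 2 + 3 + 3 + 0 = 19

9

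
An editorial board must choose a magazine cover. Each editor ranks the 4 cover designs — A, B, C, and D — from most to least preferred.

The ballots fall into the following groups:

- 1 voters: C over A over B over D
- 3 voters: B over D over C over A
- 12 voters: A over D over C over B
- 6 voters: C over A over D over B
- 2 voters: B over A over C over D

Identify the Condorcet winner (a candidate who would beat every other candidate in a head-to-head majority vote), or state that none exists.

Head-to-head results (24 voters total):
A vs B: A wins 19–5.
A vs C: A wins 14–10.
A vs D: A wins 21–3.
B vs C: C wins 19–5.
B vs D: D wins 18–6.
C vs D: D wins 15–9.
A beats each rival — B (19–5), C (14–10), D (21–3) — so A is the Condorcet winner.

A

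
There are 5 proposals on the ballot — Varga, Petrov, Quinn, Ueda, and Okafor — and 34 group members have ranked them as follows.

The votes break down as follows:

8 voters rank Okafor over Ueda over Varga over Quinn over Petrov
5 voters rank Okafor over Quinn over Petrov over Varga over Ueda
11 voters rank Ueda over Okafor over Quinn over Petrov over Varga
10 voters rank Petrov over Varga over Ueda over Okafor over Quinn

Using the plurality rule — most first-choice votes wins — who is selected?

Okafor

First-place vote totals:
  Varga: 0
  Petrov: 10
  Quinn: 0
  Ueda: 11
  Okafor: 13
Okafor has the most first-place votes.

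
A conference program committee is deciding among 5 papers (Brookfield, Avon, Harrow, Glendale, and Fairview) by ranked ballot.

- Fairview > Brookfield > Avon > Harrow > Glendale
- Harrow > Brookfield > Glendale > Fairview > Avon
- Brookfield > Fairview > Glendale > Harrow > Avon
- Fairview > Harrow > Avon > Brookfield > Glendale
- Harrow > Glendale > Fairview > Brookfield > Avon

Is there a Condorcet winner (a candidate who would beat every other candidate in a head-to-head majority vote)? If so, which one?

Fairview

Head-to-head results (5 voters total):
Brookfield vs Avon: Brookfield wins 4–1.
Brookfield vs Harrow: Harrow wins 3–2.
Brookfield vs Glendale: Brookfield wins 4–1.
Brookfield vs Fairview: Fairview wins 3–2.
Avon vs Harrow: Harrow wins 4–1.
Avon vs Glendale: Glendale wins 3–2.
Avon vs Fairview: Fairview wins 5–0.
Harrow vs Glendale: Harrow wins 4–1.
Harrow vs Fairview: Fairview wins 3–2.
Glendale vs Fairview: Fairview wins 3–2.
Fairview beats each rival — Brookfield (3–2), Avon (5–0), Harrow (3–2), Glendale (3–2) — so Fairview is the Condorcet winner.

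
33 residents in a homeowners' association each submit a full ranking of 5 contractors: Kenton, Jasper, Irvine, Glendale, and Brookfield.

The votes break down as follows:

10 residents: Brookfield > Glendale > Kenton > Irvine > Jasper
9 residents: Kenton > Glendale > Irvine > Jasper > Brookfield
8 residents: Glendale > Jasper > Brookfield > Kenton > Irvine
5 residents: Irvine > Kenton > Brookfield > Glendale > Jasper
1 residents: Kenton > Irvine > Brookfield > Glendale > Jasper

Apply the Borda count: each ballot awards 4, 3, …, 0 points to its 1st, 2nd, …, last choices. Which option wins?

Glendale

Borda scores:
  Kenton: 10·2 + 9·4 + 8·1 + 5·3 + 4 = 83
  Jasper: 10·0 + 9·1 + 8·3 + 5·0 + 0 = 33
  Irvine: 10·1 + 9·2 + 8·0 + 5·4 + 3 = 51
  Glendale: 10·3 + 9·3 + 8·4 + 5·1 + 1 = 95
  Brookfield: 10·4 + 9·0 + 8·2 + 5·2 + 2 = 68
Glendale has the highest total.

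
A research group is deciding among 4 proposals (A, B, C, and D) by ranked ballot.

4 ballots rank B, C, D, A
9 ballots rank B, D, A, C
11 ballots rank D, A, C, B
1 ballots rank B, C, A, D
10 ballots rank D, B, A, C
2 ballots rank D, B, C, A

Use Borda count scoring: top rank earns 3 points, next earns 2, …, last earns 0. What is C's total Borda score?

23

Borda scores:
  A: 4·0 + 9·1 + 11·2 + 1 + 10·1 + 2·0 = 42
  B: 4·3 + 9·3 + 11·0 + 3 + 10·2 + 2·2 = 66
  C: 4·2 + 9·0 + 11·1 + 2 + 10·0 + 2·1 = 23
  D: 4·1 + 9·2 + 11·3 + 0 + 10·3 + 2·3 = 91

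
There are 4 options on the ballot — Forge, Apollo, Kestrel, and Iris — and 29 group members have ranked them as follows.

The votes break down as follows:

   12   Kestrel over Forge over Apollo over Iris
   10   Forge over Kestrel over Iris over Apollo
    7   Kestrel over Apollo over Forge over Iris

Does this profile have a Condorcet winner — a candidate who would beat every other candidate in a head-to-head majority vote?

Head-to-head results (29 voters total):
Forge vs Apollo: Forge wins 22–7.
Forge vs Kestrel: Kestrel wins 19–10.
Forge vs Iris: Forge wins 29–0.
Apollo vs Kestrel: Kestrel wins 29–0.
Apollo vs Iris: Apollo wins 19–10.
Kestrel vs Iris: Kestrel wins 29–0.
Kestrel beats each rival — Forge (19–10), Apollo (29–0), Iris (29–0) — so Kestrel is the Condorcet winner.

Yes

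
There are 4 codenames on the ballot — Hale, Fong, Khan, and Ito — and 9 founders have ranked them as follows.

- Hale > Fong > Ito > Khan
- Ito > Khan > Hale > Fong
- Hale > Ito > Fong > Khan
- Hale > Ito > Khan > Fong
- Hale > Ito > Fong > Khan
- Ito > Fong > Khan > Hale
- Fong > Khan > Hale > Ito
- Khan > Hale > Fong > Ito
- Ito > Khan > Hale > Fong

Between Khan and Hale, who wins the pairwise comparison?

Ballots ranking Khan above Hale: 5.
Ballots ranking Hale above Khan: 4.
Khan wins the head-to-head, 5–4.

Khan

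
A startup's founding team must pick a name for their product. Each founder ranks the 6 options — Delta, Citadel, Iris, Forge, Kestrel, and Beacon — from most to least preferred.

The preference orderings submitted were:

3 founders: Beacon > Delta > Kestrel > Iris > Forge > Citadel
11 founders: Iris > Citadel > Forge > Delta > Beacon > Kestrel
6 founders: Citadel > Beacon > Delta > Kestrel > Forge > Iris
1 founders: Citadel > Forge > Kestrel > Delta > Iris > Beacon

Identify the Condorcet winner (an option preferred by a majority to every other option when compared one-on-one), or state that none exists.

Iris

Head-to-head results (21 voters total):
Delta vs Citadel: Citadel wins 18–3.
Delta vs Iris: Iris wins 11–10.
Delta vs Forge: Forge wins 12–9.
Delta vs Kestrel: Delta wins 20–1.
Delta vs Beacon: Delta wins 12–9.
Citadel vs Iris: Iris wins 14–7.
Citadel vs Forge: Citadel wins 18–3.
Citadel vs Kestrel: Citadel wins 18–3.
Citadel vs Beacon: Citadel wins 18–3.
Iris vs Forge: Iris wins 14–7.
Iris vs Kestrel: Iris wins 11–10.
Iris vs Beacon: Iris wins 12–9.
Forge vs Kestrel: Forge wins 12–9.
Forge vs Beacon: Forge wins 12–9.
Kestrel vs Beacon: Beacon wins 20–1.
Iris beats each rival — Delta (11–10), Citadel (14–7), Forge (14–7), Kestrel (11–10), Beacon (12–9) — so Iris is the Condorcet winner.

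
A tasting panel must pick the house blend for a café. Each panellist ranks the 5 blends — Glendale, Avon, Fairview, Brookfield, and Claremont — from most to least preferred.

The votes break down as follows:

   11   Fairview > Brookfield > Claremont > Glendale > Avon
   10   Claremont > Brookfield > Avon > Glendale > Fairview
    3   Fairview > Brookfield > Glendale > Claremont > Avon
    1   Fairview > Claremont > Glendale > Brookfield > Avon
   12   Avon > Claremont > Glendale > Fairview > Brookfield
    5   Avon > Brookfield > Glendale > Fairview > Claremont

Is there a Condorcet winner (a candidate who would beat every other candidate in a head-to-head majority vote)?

Yes

Head-to-head results (42 voters total):
Glendale vs Avon: Avon wins 27–15.
Glendale vs Fairview: Glendale wins 27–15.
Glendale vs Brookfield: Brookfield wins 29–13.
Glendale vs Claremont: Claremont wins 34–8.
Avon vs Fairview: Avon wins 27–15.
Avon vs Brookfield: Brookfield wins 25–17.
Avon vs Claremont: Claremont wins 25–17.
Fairview vs Brookfield: Fairview wins 27–15.
Fairview vs Claremont: Claremont wins 22–20.
Brookfield vs Claremont: Claremont wins 23–19.
Claremont beats each rival — Glendale (34–8), Avon (25–17), Fairview (22–20), Brookfield (23–19) — so Claremont is the Condorcet winner.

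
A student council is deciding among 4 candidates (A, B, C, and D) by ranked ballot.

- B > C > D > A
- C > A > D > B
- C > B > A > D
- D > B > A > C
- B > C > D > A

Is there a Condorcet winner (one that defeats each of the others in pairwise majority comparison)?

Yes

Head-to-head results (5 voters total):
A vs B: B wins 4–1.
A vs C: C wins 4–1.
A vs D: D wins 3–2.
B vs C: B wins 3–2.
B vs D: B wins 3–2.
C vs D: C wins 4–1.
B beats each rival — A (4–1), C (3–2), D (3–2) — so B is the Condorcet winner.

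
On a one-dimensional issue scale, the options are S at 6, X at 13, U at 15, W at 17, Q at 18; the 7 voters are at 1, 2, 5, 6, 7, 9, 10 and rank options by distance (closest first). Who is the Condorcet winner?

With single-peaked preferences on a line, the Condorcet winner is the candidate closest to the median voter.
The median voter (position 6) is closest to S at 6.
Check: S vs U — voters closer to S: 7 of 7.

S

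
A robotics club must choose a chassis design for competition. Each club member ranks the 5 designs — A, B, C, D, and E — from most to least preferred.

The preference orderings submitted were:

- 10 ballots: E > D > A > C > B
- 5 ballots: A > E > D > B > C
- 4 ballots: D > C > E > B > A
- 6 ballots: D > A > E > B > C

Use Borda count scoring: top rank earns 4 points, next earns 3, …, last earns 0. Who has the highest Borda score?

Borda scores:
  A: 10·2 + 5·4 + 4·0 + 6·3 = 58
  B: 10·0 + 5·1 + 4·1 + 6·1 = 15
  C: 10·1 + 5·0 + 4·3 + 6·0 = 22
  D: 10·3 + 5·2 + 4·4 + 6·4 = 80
  E: 10·4 + 5·3 + 4·2 + 6·2 = 75
D has the highest total.

D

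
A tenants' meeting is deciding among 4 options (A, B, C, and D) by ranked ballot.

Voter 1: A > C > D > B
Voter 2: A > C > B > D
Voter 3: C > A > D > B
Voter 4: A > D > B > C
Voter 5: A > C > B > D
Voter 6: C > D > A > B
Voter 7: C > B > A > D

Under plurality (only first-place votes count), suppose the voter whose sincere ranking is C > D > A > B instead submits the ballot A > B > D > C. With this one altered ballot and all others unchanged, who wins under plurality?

First-place totals with the altered ballot: A 5, B 0, C 2, D 0.
The winner is unchanged: still A.

A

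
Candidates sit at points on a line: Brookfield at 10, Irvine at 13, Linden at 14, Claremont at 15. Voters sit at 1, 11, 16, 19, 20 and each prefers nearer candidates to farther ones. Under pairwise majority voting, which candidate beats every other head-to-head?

Claremont

With single-peaked preferences on a line, the Condorcet winner is the candidate closest to the median voter.
The median voter (position 16) is closest to Claremont at 15.
Check: Claremont vs Irvine — voters closer to Claremont: 3 of 5.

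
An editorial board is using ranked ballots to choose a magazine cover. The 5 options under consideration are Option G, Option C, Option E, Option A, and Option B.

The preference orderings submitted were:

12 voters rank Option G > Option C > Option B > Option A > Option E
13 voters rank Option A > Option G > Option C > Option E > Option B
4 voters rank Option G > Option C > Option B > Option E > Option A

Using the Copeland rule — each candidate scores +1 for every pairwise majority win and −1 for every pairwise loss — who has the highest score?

Pairwise results:
  Option G vs Option C: Option G wins 29–0.
  Option G vs Option E: Option G wins 29–0.
  Option G vs Option A: Option G wins 16–13.
  Option G vs Option B: Option G wins 29–0.
  Option C vs Option E: Option C wins 29–0.
  Option C vs Option A: Option C wins 16–13.
  Option C vs Option B: Option C wins 29–0.
  Option E vs Option A: Option A wins 25–4.
  Option E vs Option B: Option B wins 16–13.
  Option A vs Option B: Option B wins 16–13.
Copeland scores (wins − losses):
  Option G: 4 − 0 = 4
  Option C: 3 − 1 = 2
  Option E: 0 − 4 = -4
  Option A: 1 − 3 = -2
  Option B: 2 − 2 = 0
Option G has the best Copeland score.

Option G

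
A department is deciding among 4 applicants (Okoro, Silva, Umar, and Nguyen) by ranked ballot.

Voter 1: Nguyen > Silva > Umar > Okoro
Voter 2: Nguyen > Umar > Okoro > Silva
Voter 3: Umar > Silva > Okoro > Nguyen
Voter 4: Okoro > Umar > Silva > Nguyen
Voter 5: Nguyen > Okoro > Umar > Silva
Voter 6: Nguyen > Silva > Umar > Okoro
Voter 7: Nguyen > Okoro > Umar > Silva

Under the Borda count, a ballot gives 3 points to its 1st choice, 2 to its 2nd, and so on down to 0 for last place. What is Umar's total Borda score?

11

Borda scores:
  Okoro: 0 + 1 + 1 + 3 + 2 + 0 + 2 = 9
  Silva: 2 + 0 + 2 + 1 + 0 + 2 + 0 = 7
  Umar: 1 + 2 + 3 + 2 + 1 + 1 + 1 = 11
  Nguyen: 3 + 3 + 0 + 0 + 3 + 3 + 3 = 15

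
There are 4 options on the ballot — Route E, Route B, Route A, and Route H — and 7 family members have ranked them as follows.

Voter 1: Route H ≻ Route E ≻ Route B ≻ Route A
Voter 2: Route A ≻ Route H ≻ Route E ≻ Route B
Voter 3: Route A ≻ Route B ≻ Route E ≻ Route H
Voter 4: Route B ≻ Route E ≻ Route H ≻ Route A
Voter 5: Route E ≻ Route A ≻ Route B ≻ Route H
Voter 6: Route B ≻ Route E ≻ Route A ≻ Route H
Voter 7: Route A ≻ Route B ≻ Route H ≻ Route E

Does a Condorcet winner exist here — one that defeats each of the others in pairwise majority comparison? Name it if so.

Head-to-head results (7 voters total):
Route E vs Route B: Route B wins 4–3.
Route E vs Route A: Route E wins 4–3.
Route E vs Route H: Route E wins 4–3.
Route B vs Route A: Route A wins 4–3.
Route B vs Route H: Route B wins 5–2.
Route A vs Route H: Route A wins 5–2.
No candidate beats all others: Route E beats Route A beats Route B beats Route E, a majority cycle.

No Condorcet winner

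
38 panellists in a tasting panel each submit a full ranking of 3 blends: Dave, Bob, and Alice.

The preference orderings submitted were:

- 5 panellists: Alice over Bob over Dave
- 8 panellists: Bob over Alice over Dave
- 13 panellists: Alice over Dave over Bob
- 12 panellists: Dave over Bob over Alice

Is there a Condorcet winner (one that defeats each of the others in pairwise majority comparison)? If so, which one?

Head-to-head results (38 voters total):
Dave vs Bob: Dave wins 25–13.
Dave vs Alice: Alice wins 26–12.
Bob vs Alice: Bob wins 20–18.
No candidate beats all others: Dave beats Bob beats Alice beats Dave, a majority cycle.

No Condorcet winner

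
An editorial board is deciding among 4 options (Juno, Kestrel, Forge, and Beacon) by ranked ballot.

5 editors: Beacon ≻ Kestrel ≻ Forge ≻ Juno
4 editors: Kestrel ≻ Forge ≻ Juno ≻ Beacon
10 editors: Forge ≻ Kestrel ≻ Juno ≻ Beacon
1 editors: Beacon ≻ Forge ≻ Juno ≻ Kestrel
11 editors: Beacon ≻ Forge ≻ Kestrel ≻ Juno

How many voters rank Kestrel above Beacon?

14

Ballots ranking Kestrel above Beacon: 4+10 = 14.
Ballots ranking Beacon above Kestrel: 5+1+11 = 17.
So 14 of 31 voters prefer Kestrel to Beacon.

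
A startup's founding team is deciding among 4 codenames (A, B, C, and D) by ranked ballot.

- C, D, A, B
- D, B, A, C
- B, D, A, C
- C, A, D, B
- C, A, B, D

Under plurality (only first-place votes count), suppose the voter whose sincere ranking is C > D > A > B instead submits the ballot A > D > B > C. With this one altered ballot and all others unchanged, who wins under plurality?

C

First-place totals with the altered ballot: A 1, B 1, C 2, D 1.
The winner is unchanged: still C.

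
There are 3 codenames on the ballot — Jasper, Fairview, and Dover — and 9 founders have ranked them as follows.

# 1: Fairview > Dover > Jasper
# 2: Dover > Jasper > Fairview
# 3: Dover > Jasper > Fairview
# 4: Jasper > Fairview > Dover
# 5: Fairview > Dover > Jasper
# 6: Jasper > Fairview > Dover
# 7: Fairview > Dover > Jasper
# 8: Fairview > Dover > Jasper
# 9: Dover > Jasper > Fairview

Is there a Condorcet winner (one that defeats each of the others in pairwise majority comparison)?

No

Head-to-head results (9 voters total):
Jasper vs Fairview: Jasper wins 5–4.
Jasper vs Dover: Dover wins 7–2.
Fairview vs Dover: Fairview wins 6–3.
No candidate beats all others: Jasper beats Fairview beats Dover beats Jasper, a majority cycle.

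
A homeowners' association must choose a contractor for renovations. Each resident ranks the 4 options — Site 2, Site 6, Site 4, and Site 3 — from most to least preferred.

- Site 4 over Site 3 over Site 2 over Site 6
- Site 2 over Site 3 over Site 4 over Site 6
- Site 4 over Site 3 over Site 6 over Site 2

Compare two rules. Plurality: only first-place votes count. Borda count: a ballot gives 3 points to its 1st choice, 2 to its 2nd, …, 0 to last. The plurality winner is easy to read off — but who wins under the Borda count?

Site 4

Plurality first-place counts: Site 2 1, Site 6 0, Site 4 2, Site 3 0 → Site 4.
Borda totals: Site 2 4, Site 6 1, Site 4 7, Site 3 6 → Site 4.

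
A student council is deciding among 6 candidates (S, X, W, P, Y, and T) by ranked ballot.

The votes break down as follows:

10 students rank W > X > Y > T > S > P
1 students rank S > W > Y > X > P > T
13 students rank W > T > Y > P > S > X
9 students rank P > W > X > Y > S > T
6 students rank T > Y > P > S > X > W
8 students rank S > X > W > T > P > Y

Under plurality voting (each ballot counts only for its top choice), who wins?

W

First-place vote totals:
  S: 9
  X: 0
  W: 23
  P: 9
  Y: 0
  T: 6
W has the most first-place votes.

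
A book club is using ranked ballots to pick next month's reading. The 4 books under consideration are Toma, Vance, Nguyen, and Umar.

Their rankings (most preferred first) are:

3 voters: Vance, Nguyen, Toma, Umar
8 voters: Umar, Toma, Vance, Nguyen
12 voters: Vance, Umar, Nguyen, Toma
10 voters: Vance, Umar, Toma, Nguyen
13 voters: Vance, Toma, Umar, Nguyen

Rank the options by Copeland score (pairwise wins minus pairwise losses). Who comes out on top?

Pairwise results:
  Toma vs Vance: Vance wins 38–8.
  Toma vs Nguyen: Toma wins 31–15.
  Toma vs Umar: Umar wins 30–16.
  Vance vs Nguyen: Vance wins 46–0.
  Vance vs Umar: Vance wins 38–8.
  Nguyen vs Umar: Umar wins 43–3.
Copeland scores (wins − losses):
  Toma: 1 − 2 = -1
  Vance: 3 − 0 = 3
  Nguyen: 0 − 3 = -3
  Umar: 2 − 1 = 1
Vance has the best Copeland score.

Vance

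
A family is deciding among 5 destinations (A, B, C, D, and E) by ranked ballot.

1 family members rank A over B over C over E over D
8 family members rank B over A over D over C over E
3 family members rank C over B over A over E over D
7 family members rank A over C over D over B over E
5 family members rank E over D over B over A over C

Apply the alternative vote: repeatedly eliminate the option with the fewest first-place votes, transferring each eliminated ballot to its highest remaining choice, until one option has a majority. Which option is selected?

Round 1: A 8, B 8, E 5, C 3, D 0. D has the fewest and is eliminated.
Round 2: A 8, B 8, E 5, C 3. C has the fewest and is eliminated.
Round 3: B 11, A 8, E 5. E has the fewest and is eliminated.
Round 4: B 16, A 8. B has a majority.

B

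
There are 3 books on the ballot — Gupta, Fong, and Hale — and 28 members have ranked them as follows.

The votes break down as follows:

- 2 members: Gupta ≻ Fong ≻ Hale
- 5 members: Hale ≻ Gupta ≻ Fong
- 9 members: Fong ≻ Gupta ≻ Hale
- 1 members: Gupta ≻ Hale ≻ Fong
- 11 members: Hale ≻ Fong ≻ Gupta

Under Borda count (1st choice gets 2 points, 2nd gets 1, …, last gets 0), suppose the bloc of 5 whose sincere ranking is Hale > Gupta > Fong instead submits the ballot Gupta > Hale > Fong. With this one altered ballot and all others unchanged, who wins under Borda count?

Borda totals with the altered ballot: Gupta 25, Fong 31, Hale 28.
The switch changes the winner from Hale to Fong.

Fong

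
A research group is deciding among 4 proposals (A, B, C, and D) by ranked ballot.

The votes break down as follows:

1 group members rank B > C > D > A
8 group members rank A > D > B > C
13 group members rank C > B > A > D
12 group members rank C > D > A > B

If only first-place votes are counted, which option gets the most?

First-place vote totals:
  A: 8
  B: 1
  C: 25
  D: 0
C has the most first-place votes.

C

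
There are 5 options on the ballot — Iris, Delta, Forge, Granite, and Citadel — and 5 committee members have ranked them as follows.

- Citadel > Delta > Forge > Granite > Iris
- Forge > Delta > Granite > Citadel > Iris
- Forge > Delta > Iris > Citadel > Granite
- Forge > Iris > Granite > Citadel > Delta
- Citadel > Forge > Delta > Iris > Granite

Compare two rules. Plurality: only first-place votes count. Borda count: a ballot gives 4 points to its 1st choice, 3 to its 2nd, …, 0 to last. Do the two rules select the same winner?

Plurality first-place counts: Iris 0, Delta 0, Forge 3, Granite 0, Citadel 2 → Forge.
Borda totals: Iris 6, Delta 11, Forge 17, Granite 5, Citadel 11 → Forge.
The two rules agree on Forge.

Yes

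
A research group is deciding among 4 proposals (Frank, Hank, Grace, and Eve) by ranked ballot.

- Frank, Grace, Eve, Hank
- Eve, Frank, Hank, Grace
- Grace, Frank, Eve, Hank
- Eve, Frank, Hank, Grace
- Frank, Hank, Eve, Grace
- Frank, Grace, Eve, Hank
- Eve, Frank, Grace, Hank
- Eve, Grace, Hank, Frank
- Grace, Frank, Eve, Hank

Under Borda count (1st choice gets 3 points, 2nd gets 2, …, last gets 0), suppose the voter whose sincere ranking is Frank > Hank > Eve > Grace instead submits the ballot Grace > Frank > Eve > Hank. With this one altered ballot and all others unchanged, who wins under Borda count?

Borda totals with the altered ballot: Frank 18, Hank 3, Grace 16, Eve 17.
The winner is unchanged: still Frank.

Frank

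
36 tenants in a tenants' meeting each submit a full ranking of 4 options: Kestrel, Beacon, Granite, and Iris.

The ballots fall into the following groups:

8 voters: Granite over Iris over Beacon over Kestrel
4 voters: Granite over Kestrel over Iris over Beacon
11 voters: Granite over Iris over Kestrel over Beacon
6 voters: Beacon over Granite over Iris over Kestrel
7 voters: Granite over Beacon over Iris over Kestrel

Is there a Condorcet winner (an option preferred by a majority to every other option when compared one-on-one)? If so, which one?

Head-to-head results (36 voters total):
Kestrel vs Beacon: Beacon wins 21–15.
Kestrel vs Granite: Granite wins 36–0.
Kestrel vs Iris: Iris wins 32–4.
Beacon vs Granite: Granite wins 30–6.
Beacon vs Iris: Iris wins 23–13.
Granite vs Iris: Granite wins 36–0.
Granite beats each rival — Kestrel (36–0), Beacon (30–6), Iris (36–0) — so Granite is the Condorcet winner.

Granite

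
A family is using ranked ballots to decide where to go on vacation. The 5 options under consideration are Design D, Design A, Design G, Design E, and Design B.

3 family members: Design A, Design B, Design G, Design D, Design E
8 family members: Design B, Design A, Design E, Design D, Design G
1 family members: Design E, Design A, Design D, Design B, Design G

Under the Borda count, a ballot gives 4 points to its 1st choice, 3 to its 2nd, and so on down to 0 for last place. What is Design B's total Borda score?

Borda scores:
  Design D: 3·1 + 8·1 + 2 = 13
  Design A: 3·4 + 8·3 + 3 = 39
  Design G: 3·2 + 8·0 + 0 = 6
  Design E: 3·0 + 8·2 + 4 = 20
  Design B: 3·3 + 8·4 + 1 = 42

42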